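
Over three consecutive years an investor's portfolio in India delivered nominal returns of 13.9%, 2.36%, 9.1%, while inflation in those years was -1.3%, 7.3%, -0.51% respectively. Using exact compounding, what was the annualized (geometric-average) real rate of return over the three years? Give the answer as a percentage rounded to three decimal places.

Nominal growth factor = 1.1390 × 1.0236 × 1.0910 = 1.27197552
Price-level growth factor = 0.9870 × 1.0730 × 0.9949 = 1.05364984
Real growth factor = 1.27197552 / 1.05364984 = 1.20720895
Annualized real rate = 1.20720895^(1/3) − 1 = 6.4782% → 6.478%.

6.478%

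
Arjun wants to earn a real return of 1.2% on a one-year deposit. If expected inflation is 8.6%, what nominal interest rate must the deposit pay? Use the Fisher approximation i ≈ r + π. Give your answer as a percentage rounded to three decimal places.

9.800%

i ≈ r + π = 1.2% + 8.6% = 9.800%.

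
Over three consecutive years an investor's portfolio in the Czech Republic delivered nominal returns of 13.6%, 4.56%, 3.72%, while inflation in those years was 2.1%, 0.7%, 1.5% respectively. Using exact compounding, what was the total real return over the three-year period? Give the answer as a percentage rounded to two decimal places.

Nominal growth factor = 1.1360 × 1.0456 × 1.0372 = 1.231988
Price-level growth factor = 1.0210 × 1.0070 × 1.0150 = 1.043569
Real growth factor = 1.231988 / 1.043569 = 1.180552
Total real return = 1.180552 − 1 → 18.06%.

18.06%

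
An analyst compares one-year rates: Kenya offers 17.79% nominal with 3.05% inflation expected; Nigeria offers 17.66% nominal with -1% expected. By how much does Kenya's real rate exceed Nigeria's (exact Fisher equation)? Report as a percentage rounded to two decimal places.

-4.54%

Kenya: (1 + 0.1779)/(1 + 0.0305) − 1 = 14.3037%
Nigeria: (1 + 0.1766)/(1 − 0.0100) − 1 = 18.8485%
Differential = 14.3037% − 18.8485% = -4.5447% → -4.54%.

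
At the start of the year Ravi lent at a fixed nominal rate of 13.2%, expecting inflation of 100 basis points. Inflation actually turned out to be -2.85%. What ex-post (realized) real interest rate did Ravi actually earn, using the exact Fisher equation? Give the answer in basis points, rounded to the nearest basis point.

1652 basis points

Ex-post: (1 + 0.1320)/(1 − 0.0285) − 1 = 16.5208%
So the realized real rate is 1652 basis points.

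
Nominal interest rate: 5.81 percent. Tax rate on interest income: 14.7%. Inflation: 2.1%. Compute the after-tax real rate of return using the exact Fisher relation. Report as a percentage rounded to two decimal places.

After-tax nominal return = 5.81% × (1 − 0.147) = 4.95593%.
1 + r = 1.0495593 / 1.02100 = 1.027972
After-tax real rate = 1.027972 − 1 → 2.80%.

2.80%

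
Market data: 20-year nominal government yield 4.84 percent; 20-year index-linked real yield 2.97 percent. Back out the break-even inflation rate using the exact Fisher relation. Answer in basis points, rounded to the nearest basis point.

182 basis points

(1 + π) = (1 + i)/(1 + r) = 1.04840 / 1.02970 = 1.018161
Break-even inflation = 1.018161 − 1 → 182 basis points.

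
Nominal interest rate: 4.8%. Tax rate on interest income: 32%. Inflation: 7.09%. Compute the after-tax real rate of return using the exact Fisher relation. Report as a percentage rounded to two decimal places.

-3.57%

After-tax nominal return = 4.8% × (1 − 0.32) = 3.2640%.
1 + r = 1.03264 / 1.07090 = 0.964273
After-tax real rate = 0.964273 − 1 → -3.57%.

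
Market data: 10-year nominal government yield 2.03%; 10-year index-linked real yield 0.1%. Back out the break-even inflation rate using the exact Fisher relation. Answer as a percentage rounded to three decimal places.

1.928%

(1 + π) = (1 + i)/(1 + r) = 1.02030 / 1.00100 = 1.019281
Break-even inflation = 1.019281 − 1 → 1.928%.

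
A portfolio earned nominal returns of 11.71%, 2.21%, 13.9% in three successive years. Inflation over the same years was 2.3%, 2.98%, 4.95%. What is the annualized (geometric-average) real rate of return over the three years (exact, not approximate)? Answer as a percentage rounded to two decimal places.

5.56%

Compound the nominal returns: 1.1171 × 1.0221 × 1.1390 = 1.30049643.
Compound inflation: 1.0230 × 1.0298 × 1.0495 = 1.10563293.
Deflate: 1.30049643 / 1.10563293 = 1.17624611.
Annualized real rate = 1.17624611^(1/3) − 1 = 5.5600% → 5.56%.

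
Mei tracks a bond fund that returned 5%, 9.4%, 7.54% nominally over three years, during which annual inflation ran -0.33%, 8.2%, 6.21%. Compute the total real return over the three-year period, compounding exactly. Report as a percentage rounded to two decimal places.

Compound the nominal returns: 1.0500 × 1.0940 × 1.0754 = 1.235312.
Compound inflation: 0.9967 × 1.0820 × 1.0621 = 1.145400.
Deflate: 1.235312 / 1.145400 = 1.078498.
Total real return = 1.078498 − 1 → 7.85%.

7.85%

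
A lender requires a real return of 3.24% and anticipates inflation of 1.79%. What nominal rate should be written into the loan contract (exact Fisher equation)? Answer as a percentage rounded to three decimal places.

(1 + i) = (1 + r)(1 + π) = 1.03240 × 1.01790 = 1.05087996
i = 1.05087996 − 1, so the required nominal rate is 5.088%.

5.088%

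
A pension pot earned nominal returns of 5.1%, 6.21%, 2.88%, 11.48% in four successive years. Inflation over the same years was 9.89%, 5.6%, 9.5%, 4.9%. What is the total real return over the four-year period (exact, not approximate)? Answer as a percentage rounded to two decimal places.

-3.95%

Nominal growth factor = 1.0510 × 1.0621 × 1.0288 × 1.1148 = 1.280254
Price-level growth factor = 1.0989 × 1.0560 × 1.0950 × 1.0490 = 1.332943
Real growth factor = 1.280254 / 1.332943 = 0.960471
Total real return = 0.960471 − 1 → -3.95%.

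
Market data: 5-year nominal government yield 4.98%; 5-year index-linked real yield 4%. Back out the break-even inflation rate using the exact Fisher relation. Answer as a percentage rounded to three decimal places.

(1 + π) = (1 + i)/(1 + r) = 1.04980 / 1.04000 = 1.009423
Break-even inflation = 1.009423 − 1 → 0.942%.

0.942%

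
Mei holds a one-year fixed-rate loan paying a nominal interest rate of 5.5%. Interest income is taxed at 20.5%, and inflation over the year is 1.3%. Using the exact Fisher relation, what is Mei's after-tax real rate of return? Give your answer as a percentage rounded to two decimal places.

After-tax nominal return = 5.5% × (1 − 0.205) = 4.3725%.
1 + r = 1.043725 / 1.01300 = 1.030331
After-tax real rate = 1.030331 − 1 → 3.03%.

3.03%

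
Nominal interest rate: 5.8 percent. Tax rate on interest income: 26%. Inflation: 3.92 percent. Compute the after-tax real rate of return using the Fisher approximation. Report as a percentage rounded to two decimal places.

0.37%

After-tax nominal return = 5.8% × (1 − 0.26) = 4.2920%.
r ≈ 4.2920% − 3.92% → 0.37%.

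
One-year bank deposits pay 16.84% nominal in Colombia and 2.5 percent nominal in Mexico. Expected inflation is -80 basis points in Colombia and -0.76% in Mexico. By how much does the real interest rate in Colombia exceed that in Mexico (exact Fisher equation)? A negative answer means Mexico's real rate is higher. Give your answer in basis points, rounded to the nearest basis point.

1450 basis points

Colombia: (1 + 0.1684)/(1 − 0.0080) − 1 = 17.7823%
Mexico: (1 + 0.0250)/(1 − 0.0076) − 1 = 3.2850%
Differential = 17.7823% − 3.2850% = 14.4973% → 1450 basis points.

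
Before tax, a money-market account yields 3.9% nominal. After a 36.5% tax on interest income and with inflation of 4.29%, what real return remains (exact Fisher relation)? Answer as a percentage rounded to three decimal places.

-1.739%

After-tax nominal return = 3.9% × (1 − 0.365) = 2.4765%.
1 + r = 1.024765 / 1.04290 = 0.982611
After-tax real rate = 0.982611 − 1 → -1.739%.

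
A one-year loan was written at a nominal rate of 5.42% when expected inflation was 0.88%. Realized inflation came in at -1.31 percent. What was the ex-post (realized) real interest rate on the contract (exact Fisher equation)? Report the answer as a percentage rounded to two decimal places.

Ex-post: (1 + 0.0542)/(1 − 0.0131) − 1 = 6.8193%
So the realized real rate is 6.82%.

6.82%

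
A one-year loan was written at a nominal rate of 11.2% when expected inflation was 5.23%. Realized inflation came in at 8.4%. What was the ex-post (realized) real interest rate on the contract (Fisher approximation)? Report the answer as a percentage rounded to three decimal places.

Ex-post: 11.2% − 8.4% = 2.800%
So the realized real rate is 2.800%.

2.800%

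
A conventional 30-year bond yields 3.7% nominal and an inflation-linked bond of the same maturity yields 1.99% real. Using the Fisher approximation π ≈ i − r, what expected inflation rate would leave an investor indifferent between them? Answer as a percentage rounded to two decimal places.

1.71%

π ≈ i − r = 3.7% − 1.99% → 1.71%.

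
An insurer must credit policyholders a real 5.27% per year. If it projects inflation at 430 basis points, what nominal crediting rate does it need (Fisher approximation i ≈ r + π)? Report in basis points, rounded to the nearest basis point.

i ≈ r + π = 5.27% + 4.3% = 957 basis points.

957 basis points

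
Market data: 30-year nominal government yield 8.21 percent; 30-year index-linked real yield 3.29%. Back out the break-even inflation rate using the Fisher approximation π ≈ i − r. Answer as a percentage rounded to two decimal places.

π ≈ i − r = 8.21% − 3.29% → 4.92%.

4.92%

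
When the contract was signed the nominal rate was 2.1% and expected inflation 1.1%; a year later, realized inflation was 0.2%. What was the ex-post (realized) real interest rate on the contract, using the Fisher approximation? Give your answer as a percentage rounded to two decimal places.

Ex-post: 2.1% − 0.2% = 1.900%
So the realized real rate is 1.90%.

1.90%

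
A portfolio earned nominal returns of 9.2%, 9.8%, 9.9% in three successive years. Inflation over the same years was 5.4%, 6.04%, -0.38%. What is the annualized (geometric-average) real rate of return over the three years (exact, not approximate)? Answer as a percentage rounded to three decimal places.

Nominal growth factor = 1.0920 × 1.0980 × 1.0990 = 1.31771858
Price-level growth factor = 1.0540 × 1.0604 × 0.9962 = 1.11341449
Real growth factor = 1.31771858 / 1.11341449 = 1.18349330
Annualized real rate = 1.18349330^(1/3) − 1 = 5.7764% → 5.776%.

5.776%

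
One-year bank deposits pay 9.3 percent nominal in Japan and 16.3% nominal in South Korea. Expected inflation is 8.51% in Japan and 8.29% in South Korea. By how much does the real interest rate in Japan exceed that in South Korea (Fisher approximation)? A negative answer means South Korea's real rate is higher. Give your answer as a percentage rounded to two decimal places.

Japan: 9.3% − 8.51% = 0.790%
South Korea: 16.3% − 8.29% = 8.010%
Differential = -7.220% → -7.22%.

-7.22%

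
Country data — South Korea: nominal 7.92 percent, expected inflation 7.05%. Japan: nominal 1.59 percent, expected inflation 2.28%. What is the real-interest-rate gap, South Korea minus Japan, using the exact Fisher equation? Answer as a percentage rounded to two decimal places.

South Korea: (1 + 0.0792)/(1 + 0.0705) − 1 = 0.8127%
Japan: (1 + 0.0159)/(1 + 0.0228) − 1 = -0.6746%
Differential = 0.8127% − (-0.6746%) = 1.4873% → 1.49%.

1.49%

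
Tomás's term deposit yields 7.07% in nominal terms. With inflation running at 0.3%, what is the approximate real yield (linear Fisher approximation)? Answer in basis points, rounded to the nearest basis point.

677 basis points

r ≈ i − π = 7.07% − 0.3% = 677 basis points.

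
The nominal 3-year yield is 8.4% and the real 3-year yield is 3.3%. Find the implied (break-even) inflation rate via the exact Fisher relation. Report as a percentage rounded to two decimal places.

(1 + π) = (1 + i)/(1 + r) = 1.08400 / 1.03300 = 1.049371
Break-even inflation = 1.049371 − 1 → 4.94%.

4.94%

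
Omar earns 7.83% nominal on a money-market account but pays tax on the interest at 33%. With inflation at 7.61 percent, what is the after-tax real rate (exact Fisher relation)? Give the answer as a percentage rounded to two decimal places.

-2.20%

After-tax nominal return = 7.83% × (1 − 0.33) = 5.2461%.
1 + r = 1.052461 / 1.07610 = 0.978033
After-tax real rate = 0.978033 − 1 → -2.20%.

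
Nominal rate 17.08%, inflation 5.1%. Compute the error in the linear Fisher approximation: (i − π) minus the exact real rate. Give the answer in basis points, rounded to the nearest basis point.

58 basis points

Approximate: r ≈ 17.080% − 5.100% = 11.9800%
Exact: (1 + 0.1708)/(1 + 0.0510) − 1 = 11.3987%
Error = 11.9800% − 11.3987% = 0.5813% → 58 basis points.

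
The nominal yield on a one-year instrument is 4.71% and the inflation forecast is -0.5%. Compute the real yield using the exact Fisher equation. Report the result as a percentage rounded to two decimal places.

1 + r = 1.04710 / 0.99500 = 1.052362
r = 1.052362 − 1 = 5.2362%, i.e. 5.24%.

5.24%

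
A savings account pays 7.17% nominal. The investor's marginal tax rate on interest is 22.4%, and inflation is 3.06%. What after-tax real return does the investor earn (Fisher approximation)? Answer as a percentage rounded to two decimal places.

After-tax nominal return = 7.17% × (1 − 0.224) = 5.56392%.
r ≈ 5.56392% − 3.06% → 2.50%.

2.50%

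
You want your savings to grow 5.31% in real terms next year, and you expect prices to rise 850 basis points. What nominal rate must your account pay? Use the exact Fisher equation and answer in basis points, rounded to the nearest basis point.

1426 basis points

(1 + i) = (1 + r)(1 + π) = 1.05310 × 1.08500 = 1.1426135
i = 1.1426135 − 1, so the required nominal rate is 1426 basis points.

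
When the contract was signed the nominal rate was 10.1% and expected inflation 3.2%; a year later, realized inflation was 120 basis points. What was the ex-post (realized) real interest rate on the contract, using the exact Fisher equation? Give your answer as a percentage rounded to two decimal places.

Ex-post: (1 + 0.1010)/(1 + 0.0120) − 1 = 8.7945%
So the realized real rate is 8.79%.

8.79%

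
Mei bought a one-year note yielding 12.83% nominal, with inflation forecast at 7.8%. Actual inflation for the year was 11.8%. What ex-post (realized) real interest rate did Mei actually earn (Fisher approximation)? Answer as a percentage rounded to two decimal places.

1.03%

Ex-post: 12.83% − 11.8% = 1.030%
So the realized real rate is 1.03%.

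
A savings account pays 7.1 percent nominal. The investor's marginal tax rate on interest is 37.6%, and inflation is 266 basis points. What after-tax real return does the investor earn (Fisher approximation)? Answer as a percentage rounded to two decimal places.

After-tax nominal return = 7.1% × (1 − 0.376) = 4.4304%.
r ≈ 4.4304% − 2.66% → 1.77%.

1.77%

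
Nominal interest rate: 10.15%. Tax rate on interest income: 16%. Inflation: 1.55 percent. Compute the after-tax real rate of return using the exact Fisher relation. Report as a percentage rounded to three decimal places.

After-tax nominal return = 10.15% × (1 − 0.16) = 8.5260%.
1 + r = 1.08526 / 1.01550 = 1.0686952
After-tax real rate = 1.0686952 − 1 → 6.870%.

6.870%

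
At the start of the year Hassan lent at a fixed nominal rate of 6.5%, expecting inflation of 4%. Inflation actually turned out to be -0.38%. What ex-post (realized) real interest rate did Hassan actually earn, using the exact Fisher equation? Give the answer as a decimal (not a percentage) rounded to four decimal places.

0.0691

Ex-post: (1 + 0.0650)/(1 − 0.0038) − 1 = 6.9062%
So the realized real rate is 0.0691.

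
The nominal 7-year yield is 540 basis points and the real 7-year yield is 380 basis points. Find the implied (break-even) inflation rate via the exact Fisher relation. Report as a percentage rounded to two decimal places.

(1 + π) = (1 + i)/(1 + r) = 1.05400 / 1.03800 = 1.015414
Break-even inflation = 1.015414 − 1 → 1.54%.

1.54%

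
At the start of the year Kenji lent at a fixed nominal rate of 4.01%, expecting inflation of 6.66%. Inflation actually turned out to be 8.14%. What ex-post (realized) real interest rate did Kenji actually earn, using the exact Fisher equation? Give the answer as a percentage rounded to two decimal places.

-3.82%

Ex-post: (1 + 0.0401)/(1 + 0.0814) − 1 = -3.8191%
So the realized real rate is -3.82%.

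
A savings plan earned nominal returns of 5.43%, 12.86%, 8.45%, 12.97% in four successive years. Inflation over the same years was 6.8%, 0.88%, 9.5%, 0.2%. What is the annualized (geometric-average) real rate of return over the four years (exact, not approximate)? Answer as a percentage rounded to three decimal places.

Compound the nominal returns: 1.0543 × 1.1286 × 1.0845 × 1.1297 = 1.45779662.
Compound inflation: 1.0680 × 1.0088 × 1.0950 × 1.0020 = 1.18211075.
Deflate: 1.45779662 / 1.18211075 = 1.23321492.
Annualized real rate = 1.23321492^(1/4) − 1 = 5.3804% → 5.380%.

5.380%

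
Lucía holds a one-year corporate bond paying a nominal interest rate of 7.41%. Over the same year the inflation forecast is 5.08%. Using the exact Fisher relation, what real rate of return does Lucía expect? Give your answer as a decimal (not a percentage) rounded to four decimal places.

1 + r = 1.07410 / 1.05080 = 1.022174
r = 1.022174 − 1 = 2.2174%, i.e. 0.0222.

0.0222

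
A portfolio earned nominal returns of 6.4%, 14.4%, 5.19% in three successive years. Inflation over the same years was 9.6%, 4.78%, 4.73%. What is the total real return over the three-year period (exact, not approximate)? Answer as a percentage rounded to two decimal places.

Compound the nominal returns: 1.0640 × 1.1440 × 1.0519 = 1.280390.
Compound inflation: 1.0960 × 1.0478 × 1.0473 = 1.202708.
Deflate: 1.280390 / 1.202708 = 1.064589.
Total real return = 1.064589 − 1 → 6.46%.

6.46%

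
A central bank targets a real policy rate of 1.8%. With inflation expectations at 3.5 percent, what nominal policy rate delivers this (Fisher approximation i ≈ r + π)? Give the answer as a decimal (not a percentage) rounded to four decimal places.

0.0530

i ≈ r + π = 1.8% + 3.5% = 0.0530.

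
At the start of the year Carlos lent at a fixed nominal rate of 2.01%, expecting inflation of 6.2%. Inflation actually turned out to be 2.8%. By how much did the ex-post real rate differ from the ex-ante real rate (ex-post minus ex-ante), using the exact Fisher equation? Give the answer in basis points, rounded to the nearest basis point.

Ex-ante: (1 + 0.0201)/(1 + 0.0620) − 1 = -3.9454%
Ex-post: (1 + 0.0201)/(1 + 0.0280) − 1 = -0.7685%
Difference (ex-post − ex-ante) = 3.1769% → 318 basis points.

318 basis points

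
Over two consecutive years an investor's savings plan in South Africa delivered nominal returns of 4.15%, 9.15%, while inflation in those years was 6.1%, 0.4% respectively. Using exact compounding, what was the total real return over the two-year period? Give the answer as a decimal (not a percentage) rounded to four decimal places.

Compound the nominal returns: 1.0415 × 1.0915 = 1.136797.
Compound inflation: 1.0610 × 1.0040 = 1.065244.
Deflate: 1.136797 / 1.065244 = 1.067171.
Total real return = 1.067171 − 1 → 0.0672.

0.0672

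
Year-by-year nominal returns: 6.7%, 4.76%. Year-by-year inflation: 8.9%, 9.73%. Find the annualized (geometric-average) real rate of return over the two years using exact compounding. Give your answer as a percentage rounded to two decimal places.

-3.28%

Compound the nominal returns: 1.0670 × 1.0476 = 1.11778920.
Compound inflation: 1.0890 × 1.0973 = 1.19495970.
Deflate: 1.11778920 / 1.19495970 = 0.93542000.
Annualized real rate = 0.93542000^(1/2) − 1 = -3.2829% → -3.28%.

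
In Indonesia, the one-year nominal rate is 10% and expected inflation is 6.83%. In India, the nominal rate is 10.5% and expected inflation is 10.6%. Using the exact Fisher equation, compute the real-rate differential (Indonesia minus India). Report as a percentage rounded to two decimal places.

3.06%

Indonesia: (1 + 0.1000)/(1 + 0.0683) − 1 = 2.9673%
India: (1 + 0.1050)/(1 + 0.1060) − 1 = -0.0904%
Differential = 2.9673% − (-0.0904%) = 3.0577% → 3.06%.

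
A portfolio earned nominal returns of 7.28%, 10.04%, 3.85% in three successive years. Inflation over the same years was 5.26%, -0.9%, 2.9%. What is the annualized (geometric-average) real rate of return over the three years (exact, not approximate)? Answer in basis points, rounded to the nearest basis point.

Compound the nominal returns: 1.0728 × 1.1004 × 1.0385 = 1.22595872.
Compound inflation: 1.0526 × 0.9910 × 1.0290 = 1.07337727.
Deflate: 1.22595872 / 1.07337727 = 1.14215081.
Annualized real rate = 1.14215081^(1/3) − 1 = 4.5300% → 453 basis points.

453 basis points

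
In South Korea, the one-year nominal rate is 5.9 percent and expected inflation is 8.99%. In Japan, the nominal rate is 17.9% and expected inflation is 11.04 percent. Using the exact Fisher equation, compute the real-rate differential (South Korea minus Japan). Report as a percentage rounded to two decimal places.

-9.01%

South Korea: (1 + 0.0590)/(1 + 0.0899) − 1 = -2.8351%
Japan: (1 + 0.1790)/(1 + 0.1104) − 1 = 6.1780%
Differential = -2.8351% − 6.1780% = -9.0131% → -9.01%.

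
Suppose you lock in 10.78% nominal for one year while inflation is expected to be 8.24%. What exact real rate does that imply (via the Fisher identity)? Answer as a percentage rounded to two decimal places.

2.35%

By the Fisher identity, 1 + r = (1 + i)/(1 + π).
1 + r = 1.10780 / 1.08240 = 1.023466
r = 1.023466 − 1 = 2.3466%, i.e. 2.35%.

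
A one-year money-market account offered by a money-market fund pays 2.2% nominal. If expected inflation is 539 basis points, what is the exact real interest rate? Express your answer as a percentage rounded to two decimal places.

-3.03%

1 + r = 1.02200 / 1.05390 = 0.969731
r = 0.969731 − 1 = -3.0269%, i.e. -3.03%.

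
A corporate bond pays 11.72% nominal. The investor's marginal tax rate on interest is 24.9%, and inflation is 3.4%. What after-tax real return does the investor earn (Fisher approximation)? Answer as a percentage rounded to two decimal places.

After-tax nominal return = 11.72% × (1 − 0.249) = 8.80172%.
r ≈ 8.80172% − 3.4% → 5.40%.

5.40%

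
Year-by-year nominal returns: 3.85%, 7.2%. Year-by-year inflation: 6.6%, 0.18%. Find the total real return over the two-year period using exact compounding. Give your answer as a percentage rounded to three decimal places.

Compound the nominal returns: 1.0385 × 1.0720 = 1.113272.
Compound inflation: 1.0660 × 1.0018 = 1.067919.
Deflate: 1.113272 / 1.067919 = 1.042469.
Total real return = 1.042469 − 1 → 4.247%.

4.247%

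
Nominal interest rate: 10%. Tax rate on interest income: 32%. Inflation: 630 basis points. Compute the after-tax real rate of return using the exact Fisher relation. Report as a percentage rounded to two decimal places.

After-tax nominal return = 10% × (1 − 0.32) = 6.8000%.
1 + r = 1.06800 / 1.06300 = 1.004704
After-tax real rate = 1.004704 − 1 → 0.47%.

0.47%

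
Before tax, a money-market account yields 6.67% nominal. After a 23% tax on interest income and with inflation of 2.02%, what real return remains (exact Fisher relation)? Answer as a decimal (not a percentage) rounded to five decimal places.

0.03054

After-tax nominal return = 6.67% × (1 − 0.23) = 5.1359%.
1 + r = 1.051359 / 1.02020 = 1.030542
After-tax real rate = 1.030542 − 1 → 0.03054.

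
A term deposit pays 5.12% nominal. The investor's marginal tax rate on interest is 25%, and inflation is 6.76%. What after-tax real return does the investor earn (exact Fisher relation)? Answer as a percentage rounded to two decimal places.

After-tax nominal return = 5.12% × (1 − 0.25) = 3.8400%.
1 + r = 1.03840 / 1.06760 = 0.972649
After-tax real rate = 0.972649 − 1 → -2.74%.

-2.74%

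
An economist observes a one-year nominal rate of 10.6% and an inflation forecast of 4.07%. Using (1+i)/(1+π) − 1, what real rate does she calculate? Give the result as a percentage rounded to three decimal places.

6.275%

1 + r = 1.10600 / 1.04070 = 1.062746
r = 1.062746 − 1 = 6.2746%, i.e. 6.275%.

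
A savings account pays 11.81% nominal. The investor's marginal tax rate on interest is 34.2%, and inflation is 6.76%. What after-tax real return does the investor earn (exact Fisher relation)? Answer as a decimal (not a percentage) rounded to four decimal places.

0.0095

After-tax nominal return = 11.81% × (1 − 0.342) = 7.77098%.
1 + r = 1.0777098 / 1.06760 = 1.009470
After-tax real rate = 1.009470 − 1 → 0.0095.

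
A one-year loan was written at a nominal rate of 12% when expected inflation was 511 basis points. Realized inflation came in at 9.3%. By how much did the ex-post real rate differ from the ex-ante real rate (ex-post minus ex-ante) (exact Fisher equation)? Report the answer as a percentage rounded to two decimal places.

-4.08%

Ex-ante: (1 + 0.1200)/(1 + 0.0511) − 1 = 6.5550%
Ex-post: (1 + 0.1200)/(1 + 0.0930) − 1 = 2.4703%
Difference (ex-post − ex-ante) = -4.0848% → -4.08%.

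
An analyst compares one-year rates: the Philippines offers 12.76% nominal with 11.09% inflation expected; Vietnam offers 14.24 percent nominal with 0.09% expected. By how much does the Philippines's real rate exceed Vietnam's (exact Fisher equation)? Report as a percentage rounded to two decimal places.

-12.63%

The Philippines: (1 + 0.1276)/(1 + 0.1109) − 1 = 1.5033%
Vietnam: (1 + 0.1424)/(1 + 0.0009) − 1 = 14.1373%
Differential = 1.5033% − 14.1373% = -12.6340% → -12.63%.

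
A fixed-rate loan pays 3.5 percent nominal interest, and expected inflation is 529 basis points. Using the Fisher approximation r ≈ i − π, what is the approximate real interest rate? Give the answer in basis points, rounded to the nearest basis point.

-179 basis points

r ≈ i − π = 3.5% − 5.29% = -179 basis points.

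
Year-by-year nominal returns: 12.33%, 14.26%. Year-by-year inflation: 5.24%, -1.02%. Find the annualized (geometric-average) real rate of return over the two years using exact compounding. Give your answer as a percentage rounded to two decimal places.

11.00%

Compound the nominal returns: 1.1233 × 1.1426 = 1.28348258.
Compound inflation: 1.0524 × 0.9898 = 1.04166552.
Deflate: 1.28348258 / 1.04166552 = 1.23214463.
Annualized real rate = 1.23214463^(1/2) − 1 = 11.0020% → 11.00%.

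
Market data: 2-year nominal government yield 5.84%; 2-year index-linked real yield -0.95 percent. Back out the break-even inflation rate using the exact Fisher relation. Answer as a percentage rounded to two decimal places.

(1 + π) = (1 + i)/(1 + r) = 1.05840 / 0.99050 = 1.068551
Break-even inflation = 1.068551 − 1 → 6.86%.

6.86%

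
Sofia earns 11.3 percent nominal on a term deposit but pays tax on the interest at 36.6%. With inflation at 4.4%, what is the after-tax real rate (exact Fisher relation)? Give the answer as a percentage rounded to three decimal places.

2.648%

After-tax nominal return = 11.3% × (1 − 0.366) = 7.1642%.
1 + r = 1.071642 / 1.04400 = 1.026477
After-tax real rate = 1.026477 − 1 → 2.648%.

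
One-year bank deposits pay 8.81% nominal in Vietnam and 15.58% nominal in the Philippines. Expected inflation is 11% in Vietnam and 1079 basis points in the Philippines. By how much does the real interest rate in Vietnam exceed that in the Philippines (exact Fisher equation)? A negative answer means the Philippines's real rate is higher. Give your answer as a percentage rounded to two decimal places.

-6.30%

Vietnam: (1 + 0.0881)/(1 + 0.1100) − 1 = -1.9730%
The Philippines: (1 + 0.1558)/(1 + 0.1079) − 1 = 4.3235%
Differential = -1.9730% − 4.3235% = -6.2965% → -6.30%.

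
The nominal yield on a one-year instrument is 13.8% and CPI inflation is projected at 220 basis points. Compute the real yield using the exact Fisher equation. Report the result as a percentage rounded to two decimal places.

By the Fisher identity, 1 + r = (1 + i)/(1 + π).
1 + r = 1.13800 / 1.02200 = 1.113503
r = 1.113503 − 1 = 11.3503%, i.e. 11.35%.

11.35%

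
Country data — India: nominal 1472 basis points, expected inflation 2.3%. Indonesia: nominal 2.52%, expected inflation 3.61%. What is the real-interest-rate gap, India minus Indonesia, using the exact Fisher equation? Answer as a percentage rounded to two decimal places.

13.19%

India: (1 + 0.1472)/(1 + 0.0230) − 1 = 12.1408%
Indonesia: (1 + 0.0252)/(1 + 0.0361) − 1 = -1.0520%
Differential = 12.1408% − (-1.0520%) = 13.1928% → 13.19%.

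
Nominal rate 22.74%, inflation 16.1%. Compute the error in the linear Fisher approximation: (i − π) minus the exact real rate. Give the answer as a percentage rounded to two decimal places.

Approximate: r ≈ 22.740% − 16.100% = 6.6400%
Exact: (1 + 0.2274)/(1 + 0.1610) − 1 = 5.7192%
Error = 6.6400% − 5.7192% = 0.9208% → 0.92%.

0.92%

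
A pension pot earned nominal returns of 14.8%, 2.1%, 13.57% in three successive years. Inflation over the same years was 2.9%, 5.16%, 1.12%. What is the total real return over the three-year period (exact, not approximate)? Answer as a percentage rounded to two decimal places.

Nominal growth factor = 1.1480 × 1.0210 × 1.1357 = 1.331163
Price-level growth factor = 1.0290 × 1.0516 × 1.0112 = 1.094216
Real growth factor = 1.331163 / 1.094216 = 1.216545
Total real return = 1.216545 − 1 → 21.65%.

21.65%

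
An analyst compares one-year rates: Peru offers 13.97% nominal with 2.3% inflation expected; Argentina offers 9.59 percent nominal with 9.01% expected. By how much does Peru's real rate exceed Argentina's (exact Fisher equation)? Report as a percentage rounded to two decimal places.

10.88%

Peru: (1 + 0.1397)/(1 + 0.0230) − 1 = 11.4076%
Argentina: (1 + 0.0959)/(1 + 0.0901) − 1 = 0.5321%
Differential = 11.4076% − 0.5321% = 10.8756% → 10.88%.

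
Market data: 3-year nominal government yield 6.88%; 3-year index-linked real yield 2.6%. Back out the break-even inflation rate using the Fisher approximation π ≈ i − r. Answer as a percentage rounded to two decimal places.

π ≈ i − r = 6.88% − 2.6% → 4.28%.

4.28%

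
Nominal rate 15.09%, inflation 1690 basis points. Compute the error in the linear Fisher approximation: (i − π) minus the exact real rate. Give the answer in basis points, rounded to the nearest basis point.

Approximate: r ≈ 15.090% − 16.900% = -1.8100%
Exact: (1 + 0.1509)/(1 + 0.1690) − 1 = -1.5483%
Error = -1.8100% − (-1.5483%) = -0.2617% → -26 basis points.

-26 basis points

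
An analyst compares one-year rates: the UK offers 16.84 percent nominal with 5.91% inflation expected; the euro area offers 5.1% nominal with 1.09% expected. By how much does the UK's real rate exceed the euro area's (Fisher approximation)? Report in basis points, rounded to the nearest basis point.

692 basis points

The UK: 16.84% − 5.91% = 10.930%
The euro area: 5.1% − 1.09% = 4.010%
Differential = 6.920% → 692 basis points.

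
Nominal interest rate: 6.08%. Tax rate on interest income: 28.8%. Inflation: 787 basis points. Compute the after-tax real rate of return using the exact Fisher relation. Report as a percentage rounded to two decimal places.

-3.28%

After-tax nominal return = 6.08% × (1 − 0.288) = 4.32896%.
1 + r = 1.0432896 / 1.07870 = 0.967173
After-tax real rate = 0.967173 − 1 → -3.28%.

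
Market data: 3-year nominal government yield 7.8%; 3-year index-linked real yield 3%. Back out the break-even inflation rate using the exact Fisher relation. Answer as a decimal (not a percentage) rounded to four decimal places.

(1 + π) = (1 + i)/(1 + r) = 1.07800 / 1.03000 = 1.046602
Break-even inflation = 1.046602 − 1 → 0.0466.

0.0466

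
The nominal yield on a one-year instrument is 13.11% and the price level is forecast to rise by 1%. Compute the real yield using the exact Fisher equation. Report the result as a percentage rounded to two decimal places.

1 + r = 1.13110 / 1.01000 = 1.119901
r = 1.119901 − 1 = 11.9901%, i.e. 11.99%.

11.99%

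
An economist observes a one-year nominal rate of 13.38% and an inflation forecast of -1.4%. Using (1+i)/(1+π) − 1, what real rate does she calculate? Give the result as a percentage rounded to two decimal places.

By the Fisher equation, 1 + r = (1 + i)/(1 + π).
1 + r = 1.13380 / 0.98600 = 1.149899
r = 1.149899 − 1 = 14.9899%, i.e. 14.99%.

14.99%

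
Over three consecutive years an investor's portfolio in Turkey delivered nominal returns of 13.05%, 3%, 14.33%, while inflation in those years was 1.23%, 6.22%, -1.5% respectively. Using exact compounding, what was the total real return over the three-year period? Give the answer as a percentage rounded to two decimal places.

Compound the nominal returns: 1.1305 × 1.0300 × 1.1433 = 1.331276.
Compound inflation: 1.0123 × 1.0622 × 0.9850 = 1.059136.
Deflate: 1.331276 / 1.059136 = 1.256945.
Total real return = 1.256945 − 1 → 25.69%.

25.69%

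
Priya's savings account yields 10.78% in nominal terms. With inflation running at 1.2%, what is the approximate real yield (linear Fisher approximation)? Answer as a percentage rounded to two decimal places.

r ≈ i − π = 10.78% − 1.2% = 9.58%.

9.58%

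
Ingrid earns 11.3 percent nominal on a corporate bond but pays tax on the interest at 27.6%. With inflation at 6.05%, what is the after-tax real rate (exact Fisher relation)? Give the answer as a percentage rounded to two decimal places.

2.01%

After-tax nominal return = 11.3% × (1 − 0.276) = 8.1812%.
1 + r = 1.081812 / 1.06050 = 1.020096
After-tax real rate = 1.020096 − 1 → 2.01%.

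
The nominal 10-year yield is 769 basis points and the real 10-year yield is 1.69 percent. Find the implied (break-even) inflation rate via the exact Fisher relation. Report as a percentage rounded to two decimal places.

5.90%

(1 + π) = (1 + i)/(1 + r) = 1.07690 / 1.01690 = 1.059003
Break-even inflation = 1.059003 − 1 → 5.90%.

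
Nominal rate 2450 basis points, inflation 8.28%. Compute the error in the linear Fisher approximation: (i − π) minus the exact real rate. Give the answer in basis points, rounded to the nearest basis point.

124 basis points

Approximate: r ≈ 24.500% − 8.280% = 16.2200%
Exact: (1 + 0.2450)/(1 + 0.0828) − 1 = 14.9797%
Error = 16.2200% − 14.9797% = 1.2403% → 124 basis points.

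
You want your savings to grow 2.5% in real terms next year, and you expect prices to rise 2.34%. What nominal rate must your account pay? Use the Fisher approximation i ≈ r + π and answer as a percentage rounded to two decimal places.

i ≈ r + π = 2.5% + 2.34% = 4.84%.

4.84%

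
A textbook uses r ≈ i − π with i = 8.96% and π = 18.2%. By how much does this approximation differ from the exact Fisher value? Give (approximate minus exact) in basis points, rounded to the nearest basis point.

-142 basis points

Approximate: r ≈ 8.960% − 18.200% = -9.2400%
Exact: (1 + 0.0896)/(1 + 0.1820) − 1 = -7.8173%
Error = -9.2400% − (-7.8173%) = -1.4227% → -142 basis points.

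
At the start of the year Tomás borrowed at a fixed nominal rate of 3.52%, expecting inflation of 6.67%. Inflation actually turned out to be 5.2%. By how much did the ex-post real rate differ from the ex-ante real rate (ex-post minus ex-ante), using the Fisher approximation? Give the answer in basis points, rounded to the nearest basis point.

Ex-ante: 3.52% − 6.67% = -3.150%
Ex-post: 3.52% − 5.2% = -1.680%
Difference (ex-post − ex-ante) = 1.4700% → 147 basis points.

147 basis points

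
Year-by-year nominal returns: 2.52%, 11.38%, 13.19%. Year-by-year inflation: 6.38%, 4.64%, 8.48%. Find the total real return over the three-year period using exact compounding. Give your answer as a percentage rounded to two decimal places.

7.03%

Compound the nominal returns: 1.0252 × 1.1138 × 1.1319 = 1.292480.
Compound inflation: 1.0638 × 1.0464 × 1.0848 = 1.207556.
Deflate: 1.292480 / 1.207556 = 1.070327.
Total real return = 1.070327 − 1 → 7.03%.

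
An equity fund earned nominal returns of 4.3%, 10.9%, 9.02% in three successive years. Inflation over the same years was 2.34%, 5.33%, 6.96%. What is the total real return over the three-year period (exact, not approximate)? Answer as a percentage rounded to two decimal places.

Compound the nominal returns: 1.0430 × 1.1090 × 1.0902 = 1.261020.
Compound inflation: 1.0234 × 1.0533 × 1.0696 = 1.152972.
Deflate: 1.261020 / 1.152972 = 1.093712.
Total real return = 1.093712 − 1 → 9.37%.

9.37%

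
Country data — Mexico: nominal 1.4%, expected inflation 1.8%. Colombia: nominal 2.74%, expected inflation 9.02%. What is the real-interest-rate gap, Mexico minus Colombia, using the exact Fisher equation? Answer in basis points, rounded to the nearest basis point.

Mexico: (1 + 0.0140)/(1 + 0.0180) − 1 = -0.3929%
Colombia: (1 + 0.0274)/(1 + 0.0902) − 1 = -5.7604%
Differential = -0.3929% − (-5.7604%) = 5.3675% → 537 basis points.

537 basis points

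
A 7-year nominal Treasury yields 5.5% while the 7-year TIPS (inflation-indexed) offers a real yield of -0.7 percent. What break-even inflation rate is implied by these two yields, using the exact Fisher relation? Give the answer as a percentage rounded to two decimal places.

6.24%

(1 + π) = (1 + i)/(1 + r) = 1.05500 / 0.99300 = 1.062437
Break-even inflation = 1.062437 − 1 → 6.24%.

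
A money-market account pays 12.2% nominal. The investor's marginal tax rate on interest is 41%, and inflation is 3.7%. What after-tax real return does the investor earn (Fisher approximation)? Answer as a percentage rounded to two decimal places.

3.50%

After-tax nominal return = 12.2% × (1 − 0.41) = 7.1980%.
r ≈ 7.1980% − 3.7% → 3.50%.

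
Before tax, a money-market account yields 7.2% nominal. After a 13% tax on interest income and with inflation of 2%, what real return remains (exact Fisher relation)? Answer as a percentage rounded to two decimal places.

4.18%

After-tax nominal return = 7.2% × (1 − 0.13) = 6.2640%.
1 + r = 1.06264 / 1.02000 = 1.041804
After-tax real rate = 1.041804 − 1 → 4.18%.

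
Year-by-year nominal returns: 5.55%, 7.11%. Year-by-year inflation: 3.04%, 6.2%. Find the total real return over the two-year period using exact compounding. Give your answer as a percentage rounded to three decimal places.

Compound the nominal returns: 1.0555 × 1.0711 = 1.130546.
Compound inflation: 1.0304 × 1.0620 = 1.094285.
Deflate: 1.130546 / 1.094285 = 1.033137.
Total real return = 1.033137 − 1 → 3.314%.

3.314%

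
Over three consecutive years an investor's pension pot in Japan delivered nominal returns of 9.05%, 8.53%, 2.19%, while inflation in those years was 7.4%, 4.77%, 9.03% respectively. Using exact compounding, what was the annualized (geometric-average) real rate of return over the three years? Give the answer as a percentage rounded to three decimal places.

-0.475%

Nominal growth factor = 1.0905 × 1.0853 × 1.0219 = 1.20943873
Price-level growth factor = 1.0740 × 1.0477 × 1.0903 = 1.22683805
Real growth factor = 1.20943873 / 1.22683805 = 0.98581775
Annualized real rate = 0.98581775^(1/3) − 1 = -0.4750% → -0.475%.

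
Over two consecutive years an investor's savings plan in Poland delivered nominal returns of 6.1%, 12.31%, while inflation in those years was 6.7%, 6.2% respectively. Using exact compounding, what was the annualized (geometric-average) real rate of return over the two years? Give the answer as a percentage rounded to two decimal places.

2.55%

Nominal growth factor = 1.0610 × 1.1231 = 1.19160910
Price-level growth factor = 1.0670 × 1.0620 = 1.13315400
Real growth factor = 1.19160910 / 1.13315400 = 1.05158619
Annualized real rate = 1.05158619^(1/2) − 1 = 2.5469% → 2.55%.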